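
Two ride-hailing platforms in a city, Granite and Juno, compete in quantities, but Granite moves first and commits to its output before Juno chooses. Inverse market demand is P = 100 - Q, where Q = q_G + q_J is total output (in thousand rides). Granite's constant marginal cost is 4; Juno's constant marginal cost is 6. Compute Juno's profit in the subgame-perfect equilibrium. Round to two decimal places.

The follower Juno best-responds to any q_G: π_J = (100 - Q)q_J - 6q_J.
Setting the follower's marginal profit to zero, 94 - q_G - 2q_J = 0, i.e. q_J = (94 - q_G)/2.
Granite substitutes q_J(q_G) into its own profit: π_G = q_G(100 - q_G - (94 - q_G)/2) - 4q_G = (53 - (1/2)q_G)q_G - 4q_G.
Maximising: ∂π_G/∂q_G = 49 - q_G = 0, giving q_G = 49.
Then q_J = (94 - 49)/2 = 45/2.
Price P = 100 - 143/2 = 57/2.
Juno's profit: (57/2 - 6)·(45/2) = 506.2500.

506.25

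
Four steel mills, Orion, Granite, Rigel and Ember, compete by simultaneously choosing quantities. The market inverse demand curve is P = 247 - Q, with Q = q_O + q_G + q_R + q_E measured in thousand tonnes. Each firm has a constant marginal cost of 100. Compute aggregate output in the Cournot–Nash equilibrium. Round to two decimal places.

Each firm earns π_i = (247 - Q)q_i - 100q_i.
Setting ∂π_i/∂q_i = 0 with rivals' quantities fixed: 147 - 2q_i - Σ_{j≠i} q_j = 0.
By symmetry each firm produces the same amount; substituting Σ_{j≠i} q_j = 3q_i yields q_i = 147/5.
Total output Q = 147/5 + 147/5 + 147/5 + 147/5 = 588/5.

117.60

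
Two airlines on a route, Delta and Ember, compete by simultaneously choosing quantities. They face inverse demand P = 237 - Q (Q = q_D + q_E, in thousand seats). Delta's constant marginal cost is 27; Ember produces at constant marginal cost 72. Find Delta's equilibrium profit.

7225

Delta's profit: π_D = (237 - Q)q_D - (27q_D). Setting ∂π_D/∂q_D = 0: 210 - 2q_D - (q_E) = 0.
Ember's profit: π_E = (237 - Q)q_E - (72q_E). Setting ∂π_E/∂q_E = 0: 165 - 2q_E - (q_D) = 0.
Best responses: q_D = (210 - q_E)/2, q_E = (165 - q_D)/2.
Solving the pair: q_D = 85, q_E = 40.
Price P = 237 - 125 = 112.
Delta's profit: (112 - 27)·85 = 7225.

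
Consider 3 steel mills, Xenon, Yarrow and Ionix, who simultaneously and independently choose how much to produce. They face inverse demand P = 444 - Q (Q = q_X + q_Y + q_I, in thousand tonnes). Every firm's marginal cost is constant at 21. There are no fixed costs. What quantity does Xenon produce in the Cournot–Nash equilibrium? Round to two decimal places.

105.75

A representative firm's profit is π_i = q_i(444 - Q) - 21q_i.
Setting ∂π_i/∂q_i = 0 with rivals' quantities fixed: 423 - 2q_i - Σ_{j≠i} q_j = 0.
By symmetry each firm produces the same amount; substituting Σ_{j≠i} q_j = 2q_i yields q_i = 423/4.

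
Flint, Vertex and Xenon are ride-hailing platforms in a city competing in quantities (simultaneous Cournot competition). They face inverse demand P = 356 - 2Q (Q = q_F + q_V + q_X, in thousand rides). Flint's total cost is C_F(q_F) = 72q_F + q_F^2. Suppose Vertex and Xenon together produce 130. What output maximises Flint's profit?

4

With rivals' combined output fixed at 130, Flint's profit is π_F = (356 - 2·130 - 2q_F)q_F - (72q_F + q_F²) = (96 - 2q_F)q_F - (72q_F + q_F²).
∂π_F/∂q_F = 24 - 6q_F = 0, so q_F = 4.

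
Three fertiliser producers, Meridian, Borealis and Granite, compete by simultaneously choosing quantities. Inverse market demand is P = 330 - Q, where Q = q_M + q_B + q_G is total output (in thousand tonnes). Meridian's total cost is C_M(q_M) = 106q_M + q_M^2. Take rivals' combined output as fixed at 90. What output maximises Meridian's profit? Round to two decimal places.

33.50

With rivals' combined output fixed at 90, Meridian's profit is π_M = (330 - 90 - q_M)q_M - (106q_M + q_M²) = (240 - q_M)q_M - (106q_M + q_M²).
∂π_M/∂q_M = 134 - 4q_M = 0, so q_M = 67/2.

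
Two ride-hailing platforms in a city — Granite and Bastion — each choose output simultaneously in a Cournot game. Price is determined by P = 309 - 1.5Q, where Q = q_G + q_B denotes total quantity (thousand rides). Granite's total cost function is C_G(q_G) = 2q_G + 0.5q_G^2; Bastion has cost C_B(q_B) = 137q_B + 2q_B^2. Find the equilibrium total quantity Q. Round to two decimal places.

Granite's profit: π_G = (309 - 1.5Q)q_G - (2q_G + (1/2)q_G²). Setting ∂π_G/∂q_G = 0: 307 - 4q_G - (3/2)(q_B) = 0.
Bastion's profit: π_B = (309 - 1.5Q)q_B - (137q_B + 2q_B²). Setting ∂π_B/∂q_B = 0: 172 - 7q_B - (3/2)(q_G) = 0.
Best responses: q_G = (307 - (3/2)q_B)/4, q_B = (172 - (3/2)q_G)/7.
Solving the pair: q_G = 73.4369, q_B = 910/103.
Total output Q = 73.4369 + 910/103 = 82.2718.

82.27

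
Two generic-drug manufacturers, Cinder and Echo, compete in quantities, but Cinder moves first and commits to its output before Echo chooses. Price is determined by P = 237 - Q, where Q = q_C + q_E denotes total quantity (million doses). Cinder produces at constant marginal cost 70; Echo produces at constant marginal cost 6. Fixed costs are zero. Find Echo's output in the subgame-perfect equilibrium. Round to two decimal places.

Solve by backward induction. Given q_C, the follower Echo maximises π_E = (237 - q_C - q_E)q_E - 6q_E.
Setting the follower's marginal profit to zero, 231 - q_C - 2q_E = 0, i.e. q_E = (231 - q_C)/2.
The leader anticipates this reaction. Substituting into P = 237 - Q gives P = 243/2 - (1/2)q_C, so π_C = (243/2 - (1/2)q_C)q_C - 70q_C.
Leader FOC: 103/2 - q_C = 0, so q_C = 103/2.
Then q_E = (231 - 103/2)/2 = 359/4.

89.75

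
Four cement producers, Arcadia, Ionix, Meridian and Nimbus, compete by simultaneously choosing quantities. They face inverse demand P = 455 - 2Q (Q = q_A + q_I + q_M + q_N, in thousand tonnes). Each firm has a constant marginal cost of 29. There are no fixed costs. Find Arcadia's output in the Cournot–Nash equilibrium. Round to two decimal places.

Each firm earns π_i = (455 - 2Q)q_i - 29q_i.
Setting ∂π_i/∂q_i = 0 with rivals' quantities fixed: 426 - 4q_i - 2·Σ_{j≠i} q_j = 0.
By symmetry each firm produces the same amount; substituting Σ_{j≠i} q_j = 3q_i yields q_i = 426/10 = 213/5.

42.60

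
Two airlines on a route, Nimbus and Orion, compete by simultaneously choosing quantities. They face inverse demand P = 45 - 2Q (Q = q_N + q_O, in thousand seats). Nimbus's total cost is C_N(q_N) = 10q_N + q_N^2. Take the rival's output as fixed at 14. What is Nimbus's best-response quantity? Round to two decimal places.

With the rival's output fixed at 14, Nimbus's profit is π_N = (45 - 2·14 - 2q_N)q_N - (10q_N + q_N²) = (17 - 2q_N)q_N - (10q_N + q_N²).
∂π_N/∂q_N = 7 - 6q_N = 0, so q_N = 7/6.

1.17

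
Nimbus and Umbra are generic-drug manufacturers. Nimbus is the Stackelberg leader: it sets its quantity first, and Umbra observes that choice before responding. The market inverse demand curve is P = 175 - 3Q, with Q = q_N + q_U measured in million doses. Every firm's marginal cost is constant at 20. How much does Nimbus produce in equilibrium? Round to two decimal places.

Solve by backward induction. Given q_N, the follower Umbra maximises π_U = (175 - 3q_N - 3q_U)q_U - 20q_U.
Setting the follower's marginal profit to zero, 155 - 3q_N - 6q_U = 0, i.e. q_U = (155 - 3q_N)/6.
Nimbus substitutes q_U(q_N) into its own profit: π_N = q_N(175 - 3q_N - (155 - 3q_N)/2) - 20q_N = (195/2 - (3/2)q_N)q_N - 20q_N.
Maximising: ∂π_N/∂q_N = 155/2 - 3q_N = 0, giving q_N = 155/6.
Then q_U = (155 - 3·(155/6))/6 = 155/12.

25.83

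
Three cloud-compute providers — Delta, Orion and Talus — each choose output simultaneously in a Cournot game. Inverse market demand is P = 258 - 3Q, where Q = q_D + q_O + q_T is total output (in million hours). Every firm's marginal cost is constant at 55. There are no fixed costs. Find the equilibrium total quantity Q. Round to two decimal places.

A representative firm's profit is π_i = q_i(258 - 3Q) - 55q_i.
First-order condition (treating rivals' output as given): 203 - 6q_i - 3·Σ_{j≠i} q_j = 0.
By symmetry each firm produces the same amount; substituting Σ_{j≠i} q_j = 2q_i yields q_i = 203/12.
Total output Q = 203/12 + 203/12 + 203/12 = 203/4.

50.75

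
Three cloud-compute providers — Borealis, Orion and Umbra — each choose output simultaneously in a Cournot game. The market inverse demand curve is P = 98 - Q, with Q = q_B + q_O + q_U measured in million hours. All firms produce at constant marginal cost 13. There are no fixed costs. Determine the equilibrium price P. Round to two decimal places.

34.25

A representative firm's profit is π_i = q_i(98 - Q) - 13q_i.
Setting ∂π_i/∂q_i = 0 with rivals' quantities fixed: 85 - 2q_i - Σ_{j≠i} q_j = 0.
With identical firms every q_j equals q_i, so Σ_{j≠i} q_j = 2q_i and 85 = 4q_i, giving q_i = 85/4.
Total output Q = 255/4, so price P = 98 - 255/4 = 137/4.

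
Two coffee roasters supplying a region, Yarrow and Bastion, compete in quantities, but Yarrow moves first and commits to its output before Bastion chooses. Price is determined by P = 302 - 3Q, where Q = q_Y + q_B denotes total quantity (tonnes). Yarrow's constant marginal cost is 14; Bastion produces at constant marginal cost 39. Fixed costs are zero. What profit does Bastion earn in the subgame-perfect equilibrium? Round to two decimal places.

Solve by backward induction. Given q_Y, the follower Bastion maximises π_B = (302 - 3q_Y - 3q_B)q_B - 39q_B.
∂π_B/∂q_B = 263 - 3q_Y - 6q_B = 0 gives the reaction function q_B = (263 - 3q_Y)/6.
The leader anticipates this reaction. Substituting into P = 302 - 3Q gives P = 341/2 - (3/2)q_Y, so π_Y = (341/2 - (3/2)q_Y)q_Y - 14q_Y.
Maximising: ∂π_Y/∂q_Y = 313/2 - 3q_Y = 0, giving q_Y = 313/6.
Then q_B = (263 - 3·(313/6))/6 = 71/4.
Price P = 302 - 3·(839/12) = 369/4.
Bastion's profit: (369/4 - 39)·(71/4) = 945.1875.

945.19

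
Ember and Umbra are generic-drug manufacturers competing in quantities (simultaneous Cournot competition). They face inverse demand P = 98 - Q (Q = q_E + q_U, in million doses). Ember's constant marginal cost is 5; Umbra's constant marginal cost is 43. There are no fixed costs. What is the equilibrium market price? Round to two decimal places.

48.67

Ember's profit: π_E = (98 - Q)q_E - (5q_E). Setting ∂π_E/∂q_E = 0: 93 - 2q_E - (q_U) = 0.
Umbra's first-order condition: 55 - 2q_U - (q_E) = 0.
Best responses: q_E = (93 - q_U)/2, q_U = (55 - q_E)/2.
Substituting one into the other gives q_E = 131/3 and q_U = 17/3.
Total output Q = 148/3, so price P = 98 - 148/3 = 146/3.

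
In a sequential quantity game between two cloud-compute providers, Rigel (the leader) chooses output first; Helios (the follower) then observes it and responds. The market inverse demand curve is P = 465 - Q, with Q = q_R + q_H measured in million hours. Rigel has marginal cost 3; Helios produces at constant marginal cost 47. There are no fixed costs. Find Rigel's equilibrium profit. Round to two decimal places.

32004.50

Solve by backward induction. Given q_R, the follower Helios maximises π_H = (465 - q_R - q_H)q_H - 47q_H.
Setting the follower's marginal profit to zero, 418 - q_R - 2q_H = 0, i.e. q_H = (418 - q_R)/2.
The leader anticipates this reaction. Substituting into P = 465 - Q gives P = 256 - (1/2)q_R, so π_R = (256 - (1/2)q_R)q_R - 3q_R.
The leader's first-order condition 253 - q_R = 0 yields q_R = 253.
Then q_H = (418 - 253)/2 = 165/2.
Price P = 465 - 671/2 = 259/2.
Rigel's profit: (259/2 - 3)·253 = 32004.5000.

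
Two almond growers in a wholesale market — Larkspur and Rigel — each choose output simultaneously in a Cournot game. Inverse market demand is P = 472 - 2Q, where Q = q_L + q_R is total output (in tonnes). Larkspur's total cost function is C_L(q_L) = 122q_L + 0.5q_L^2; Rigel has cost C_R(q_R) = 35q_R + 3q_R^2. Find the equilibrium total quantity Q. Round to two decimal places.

Larkspur's profit: π_L = (472 - 2Q)q_L - (122q_L + (1/2)q_L²). Setting ∂π_L/∂q_L = 0: 350 - 5q_L - 2(q_R) = 0.
Rigel's first-order condition: 437 - 10q_R - 2(q_L) = 0.
Rearranging gives the reaction functions q_L = (350 - 2q_R)/5 and q_R = (437 - 2q_L)/10.
Substituting one into the other gives q_L = 1313/23 and q_R = 1485/46.
Total output Q = 1313/23 + 1485/46 = 89.3696.

89.37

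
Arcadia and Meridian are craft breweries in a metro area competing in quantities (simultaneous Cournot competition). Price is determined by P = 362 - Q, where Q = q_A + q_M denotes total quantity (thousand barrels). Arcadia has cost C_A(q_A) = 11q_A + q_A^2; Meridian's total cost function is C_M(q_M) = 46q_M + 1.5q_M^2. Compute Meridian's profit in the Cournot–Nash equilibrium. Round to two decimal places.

Arcadia's profit: π_A = (362 - Q)q_A - (11q_A + q_A²). Setting ∂π_A/∂q_A = 0: 351 - 4q_A - (q_M) = 0.
Meridian's profit: π_M = (362 - Q)q_M - (46q_M + (3/2)q_M²). Setting ∂π_M/∂q_M = 0: 316 - 5q_M - (q_A) = 0.
Rearranging gives the reaction functions q_A = (351 - q_M)/4 and q_M = (316 - q_A)/5.
Solving the pair: q_A = 1439/19, q_M = 913/19.
Price P = 362 - 123.7895 = 238.2105.
Meridian's profit: 238.2105·(913/19) - 46·(913/19) - (3/2)(913/19)² = 5772.6385.

5772.64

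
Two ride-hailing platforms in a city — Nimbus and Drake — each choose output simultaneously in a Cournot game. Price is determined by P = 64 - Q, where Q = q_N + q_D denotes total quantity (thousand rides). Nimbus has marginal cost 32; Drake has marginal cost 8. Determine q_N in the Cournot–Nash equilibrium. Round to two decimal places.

2.67

Nimbus's profit: π_N = (64 - Q)q_N - (32q_N). Setting ∂π_N/∂q_N = 0: 32 - 2q_N - (q_D) = 0.
Drake's first-order condition: 56 - 2q_D - (q_N) = 0.
Best responses: q_N = (32 - q_D)/2, q_D = (56 - q_N)/2.
Solving the pair: q_N = 8/3, q_D = 80/3.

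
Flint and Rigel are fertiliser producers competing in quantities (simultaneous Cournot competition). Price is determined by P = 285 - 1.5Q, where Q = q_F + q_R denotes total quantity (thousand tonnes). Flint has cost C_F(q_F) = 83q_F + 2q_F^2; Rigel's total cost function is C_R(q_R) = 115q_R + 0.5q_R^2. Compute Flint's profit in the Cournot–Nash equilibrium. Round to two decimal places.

1614.22

Flint's profit: π_F = (285 - 1.5Q)q_F - (83q_F + 2q_F²). Setting ∂π_F/∂q_F = 0: 202 - 7q_F - (3/2)(q_R) = 0.
Rigel's profit: π_R = (285 - 1.5Q)q_R - (115q_R + (1/2)q_R²). Setting ∂π_R/∂q_R = 0: 170 - 4q_R - (3/2)(q_F) = 0.
Best responses: q_F = (202 - (3/2)q_R)/7, q_R = (170 - (3/2)q_F)/4.
Solving the pair: q_F = 21.4757, q_R = 34.4466.
Price P = 285 - (3/2)·55.9223 = 201.1165.
Flint's profit: 201.1165·21.4757 - 83·21.4757 - 2·21.4757² = 1614.2241.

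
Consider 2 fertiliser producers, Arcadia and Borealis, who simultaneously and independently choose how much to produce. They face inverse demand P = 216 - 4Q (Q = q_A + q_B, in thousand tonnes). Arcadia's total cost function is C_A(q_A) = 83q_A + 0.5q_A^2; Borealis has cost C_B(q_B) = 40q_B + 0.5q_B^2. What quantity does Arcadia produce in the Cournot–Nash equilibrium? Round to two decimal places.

Arcadia's profit: π_A = (216 - 4Q)q_A - (83q_A + (1/2)q_A²). Setting ∂π_A/∂q_A = 0: 133 - 9q_A - 4(q_B) = 0.
Borealis's profit: π_B = (216 - 4Q)q_B - (40q_B + (1/2)q_B²). Setting ∂π_B/∂q_B = 0: 176 - 9q_B - 4(q_A) = 0.
So q_A = (133 - 4q_B)/9 and q_B = (176 - 4q_A)/9.
Solving the pair: q_A = 493/65, q_B = 1052/65.

7.58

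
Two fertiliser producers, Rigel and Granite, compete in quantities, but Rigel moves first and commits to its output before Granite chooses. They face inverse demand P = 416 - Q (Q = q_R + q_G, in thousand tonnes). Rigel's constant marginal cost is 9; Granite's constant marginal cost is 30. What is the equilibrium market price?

The follower Granite best-responds to any q_R: π_G = (416 - Q)q_G - 30q_G.
Follower FOC: 386 - q_R - 2q_G = 0, so q_G(q_R) = (386 - q_R)/2.
Rigel substitutes q_G(q_R) into its own profit: π_R = q_R(416 - q_R - (386 - q_R)/2) - 9q_R = (223 - (1/2)q_R)q_R - 9q_R.
The leader's first-order condition 214 - q_R = 0 yields q_R = 214.
Then q_G = (386 - 214)/2 = 86.
Total output Q = 300, so price P = 416 - 300 = 116.

116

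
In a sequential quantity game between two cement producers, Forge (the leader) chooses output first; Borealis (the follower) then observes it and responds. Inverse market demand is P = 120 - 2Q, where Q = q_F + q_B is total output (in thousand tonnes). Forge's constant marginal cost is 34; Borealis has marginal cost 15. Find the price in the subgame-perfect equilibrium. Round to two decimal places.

50.75

Solve by backward induction. Given q_F, the follower Borealis maximises π_B = (120 - 2q_F - 2q_B)q_B - 15q_B.
Setting the follower's marginal profit to zero, 105 - 2q_F - 4q_B = 0, i.e. q_B = (105 - 2q_F)/4.
The leader anticipates this reaction. Substituting into P = 120 - 2Q gives P = 135/2 - q_F, so π_F = (135/2 - q_F)q_F - 34q_F.
The leader's first-order condition 67/2 - 2q_F = 0 yields q_F = 67/4.
Then q_B = (105 - 2·(67/4))/4 = 143/8.
Total output Q = 277/8, so price P = 120 - 2·(277/8) = 203/4.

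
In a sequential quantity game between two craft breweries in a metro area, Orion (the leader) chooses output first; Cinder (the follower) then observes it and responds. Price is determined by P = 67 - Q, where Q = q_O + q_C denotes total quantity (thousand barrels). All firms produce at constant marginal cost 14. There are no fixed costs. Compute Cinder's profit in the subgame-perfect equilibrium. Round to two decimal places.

175.56

Solve by backward induction. Given q_O, the follower Cinder maximises π_C = (67 - q_O - q_C)q_C - 14q_C.
∂π_C/∂q_C = 53 - q_O - 2q_C = 0 gives the reaction function q_C = (53 - q_O)/2.
The leader anticipates this reaction. Substituting into P = 67 - Q gives P = 81/2 - (1/2)q_O, so π_O = (81/2 - (1/2)q_O)q_O - 14q_O.
Leader FOC: 53/2 - q_O = 0, so q_O = 53/2.
Then q_C = (53 - 53/2)/2 = 53/4.
Price P = 67 - 159/4 = 109/4.
Cinder's profit: (109/4 - 14)·(53/4) = 175.5625.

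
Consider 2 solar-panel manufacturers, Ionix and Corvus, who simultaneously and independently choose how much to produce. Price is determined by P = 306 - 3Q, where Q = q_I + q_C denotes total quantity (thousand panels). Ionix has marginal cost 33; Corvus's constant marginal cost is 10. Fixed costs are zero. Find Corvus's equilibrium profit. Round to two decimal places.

3768.93

Ionix's profit: π_I = (306 - 3Q)q_I - (33q_I). Setting ∂π_I/∂q_I = 0: 273 - 6q_I - 3(q_C) = 0.
Corvus's profit: π_C = (306 - 3Q)q_C - (10q_C). Setting ∂π_C/∂q_C = 0: 296 - 6q_C - 3(q_I) = 0.
Rearranging gives the reaction functions q_I = (273 - 3q_C)/6 and q_C = (296 - 3q_I)/6.
Solving the pair: q_I = 250/9, q_C = 319/9.
Price P = 306 - 3·(569/9) = 349/3.
Corvus's profit: (349/3 - 10)·(319/9) = 3768.9259.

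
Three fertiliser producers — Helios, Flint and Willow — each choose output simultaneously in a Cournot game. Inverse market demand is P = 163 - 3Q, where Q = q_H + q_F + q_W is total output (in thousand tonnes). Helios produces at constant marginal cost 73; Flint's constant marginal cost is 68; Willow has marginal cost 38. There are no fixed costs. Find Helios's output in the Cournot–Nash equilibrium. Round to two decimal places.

Helios's profit: π_H = (163 - 3Q)q_H - (73q_H). Setting ∂π_H/∂q_H = 0: 90 - 6q_H - 3(q_F + q_W) = 0.
Flint's first-order condition: 95 - 6q_F - 3(q_H + q_W) = 0.
Willow's first-order condition: 125 - 6q_W - 3(q_H + q_F) = 0.
Summing all 3 equations gives 310 − 12Q = 0, hence Q = 155/6.
Back-substituting: q_H = (90 − 155/2)/3 = 25/6, q_F = (95 − 155/2)/3 = 35/6, q_W = (125 − 155/2)/3 = 95/6.

4.17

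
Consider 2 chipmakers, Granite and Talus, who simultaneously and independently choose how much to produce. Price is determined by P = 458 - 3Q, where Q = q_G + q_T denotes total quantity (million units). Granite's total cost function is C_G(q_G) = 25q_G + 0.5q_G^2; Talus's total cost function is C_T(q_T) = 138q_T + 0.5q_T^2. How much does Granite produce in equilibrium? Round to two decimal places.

Granite's profit: π_G = (458 - 3Q)q_G - (25q_G + (1/2)q_G²). Setting ∂π_G/∂q_G = 0: 433 - 7q_G - 3(q_T) = 0.
Talus's profit: π_T = (458 - 3Q)q_T - (138q_T + (1/2)q_T²). Setting ∂π_T/∂q_T = 0: 320 - 7q_T - 3(q_G) = 0.
Rearranging gives the reaction functions q_G = (433 - 3q_T)/7 and q_T = (320 - 3q_G)/7.
Substituting one into the other gives q_G = 51.7750 and q_T = 941/40.

51.78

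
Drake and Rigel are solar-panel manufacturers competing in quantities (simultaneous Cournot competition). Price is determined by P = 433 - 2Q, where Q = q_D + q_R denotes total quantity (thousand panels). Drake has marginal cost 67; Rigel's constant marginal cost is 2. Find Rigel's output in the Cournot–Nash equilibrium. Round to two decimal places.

Drake's profit: π_D = (433 - 2Q)q_D - (67q_D). Setting ∂π_D/∂q_D = 0: 366 - 4q_D - 2(q_R) = 0.
Rigel's first-order condition: 431 - 4q_R - 2(q_D) = 0.
Rearranging gives the reaction functions q_D = (366 - 2q_R)/4 and q_R = (431 - 2q_D)/4.
Solving the pair: q_D = 301/6, q_R = 248/3.

82.67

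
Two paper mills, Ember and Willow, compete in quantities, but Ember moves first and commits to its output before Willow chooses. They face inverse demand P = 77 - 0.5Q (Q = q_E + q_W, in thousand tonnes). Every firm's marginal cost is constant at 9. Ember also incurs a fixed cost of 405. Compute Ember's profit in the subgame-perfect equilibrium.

The follower Willow best-responds to any q_E: π_W = (77 - 0.5Q)q_W - 9q_W.
Follower FOC: 68 - (1/2)q_E - q_W = 0, so q_W(q_E) = (68 - (1/2)q_E).
The leader anticipates this reaction. Substituting into P = 77 - 0.5Q gives P = 43 - (1/4)q_E, so π_E = (43 - (1/4)q_E)q_E - 9q_E.
Maximising: ∂π_E/∂q_E = 34 - (1/2)q_E = 0, giving q_E = 68.
Then q_W = (68 - (1/2)·68) = 34.
Price P = 77 - (1/2)·102 = 26.
Ember's profit: (26 - 9)·68 - 405 = 751.

751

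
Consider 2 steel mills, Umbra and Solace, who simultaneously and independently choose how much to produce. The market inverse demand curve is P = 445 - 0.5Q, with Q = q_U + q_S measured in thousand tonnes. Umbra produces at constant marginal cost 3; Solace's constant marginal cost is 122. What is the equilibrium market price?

190

Umbra's profit: π_U = (445 - 0.5Q)q_U - (3q_U). Setting ∂π_U/∂q_U = 0: 442 - q_U - (1/2)(q_S) = 0.
Solace's first-order condition: 323 - q_S - (1/2)(q_U) = 0.
So q_U = (442 - (1/2)q_S) and q_S = (323 - (1/2)q_U).
Substituting one into the other gives q_U = 374 and q_S = 136.
Total output Q = 510, so price P = 445 - (1/2)·510 = 190.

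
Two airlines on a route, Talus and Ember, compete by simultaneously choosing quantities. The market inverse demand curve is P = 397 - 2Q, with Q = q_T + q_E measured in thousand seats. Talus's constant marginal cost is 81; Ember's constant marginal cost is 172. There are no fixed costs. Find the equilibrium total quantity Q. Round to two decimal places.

Talus's profit: π_T = (397 - 2Q)q_T - (81q_T). Setting ∂π_T/∂q_T = 0: 316 - 4q_T - 2(q_E) = 0.
Ember's profit: π_E = (397 - 2Q)q_E - (172q_E). Setting ∂π_E/∂q_E = 0: 225 - 4q_E - 2(q_T) = 0.
So q_T = (316 - 2q_E)/4 and q_E = (225 - 2q_T)/4.
Solving the pair: q_T = 407/6, q_E = 67/3.
Total output Q = 407/6 + 67/3 = 541/6.

90.17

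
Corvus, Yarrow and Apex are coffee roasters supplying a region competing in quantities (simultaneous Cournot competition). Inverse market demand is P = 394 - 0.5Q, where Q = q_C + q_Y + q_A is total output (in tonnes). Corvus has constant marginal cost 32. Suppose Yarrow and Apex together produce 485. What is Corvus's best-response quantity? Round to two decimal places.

With rivals' combined output fixed at 485, Corvus's profit is π_C = (394 - (1/2)·485 - (1/2)q_C)q_C - (32q_C) = (303/2 - (1/2)q_C)q_C - (32q_C).
∂π_C/∂q_C = 239/2 - q_C = 0, so q_C = 239/2.

119.50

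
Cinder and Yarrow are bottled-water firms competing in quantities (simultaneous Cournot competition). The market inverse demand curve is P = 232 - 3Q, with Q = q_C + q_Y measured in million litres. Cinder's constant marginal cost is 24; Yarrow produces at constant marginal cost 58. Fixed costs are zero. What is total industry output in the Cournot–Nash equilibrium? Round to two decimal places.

42.44

Cinder's profit: π_C = (232 - 3Q)q_C - (24q_C). Setting ∂π_C/∂q_C = 0: 208 - 6q_C - 3(q_Y) = 0.
Yarrow's profit: π_Y = (232 - 3Q)q_Y - (58q_Y). Setting ∂π_Y/∂q_Y = 0: 174 - 6q_Y - 3(q_C) = 0.
Rearranging gives the reaction functions q_C = (208 - 3q_Y)/6 and q_Y = (174 - 3q_C)/6.
Substituting one into the other gives q_C = 242/9 and q_Y = 140/9.
Total output Q = 242/9 + 140/9 = 382/9.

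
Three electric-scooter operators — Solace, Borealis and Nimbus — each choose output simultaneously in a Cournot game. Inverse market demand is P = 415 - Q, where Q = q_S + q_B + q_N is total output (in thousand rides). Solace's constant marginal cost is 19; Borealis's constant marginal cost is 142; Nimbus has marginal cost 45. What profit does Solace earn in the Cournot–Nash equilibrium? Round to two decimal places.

18564.06

Solace's profit: π_S = (415 - Q)q_S - (19q_S). Setting ∂π_S/∂q_S = 0: 396 - 2q_S - (q_B + q_N) = 0.
Borealis's first-order condition: 273 - 2q_B - (q_S + q_N) = 0.
Nimbus's first-order condition: 370 - 2q_N - (q_S + q_B) = 0.
Adding the 3 conditions: 1039 − 2Q − 2Q = 0, i.e. Q = 1039/4.
Back-substituting: q_S = (396 − 1039/4) = 545/4, q_B = (273 − 1039/4) = 53/4, q_N = (370 − 1039/4) = 441/4.
Price P = 415 - 1039/4 = 621/4.
Solace's profit: (621/4 - 19)·(545/4) = 18564.0625.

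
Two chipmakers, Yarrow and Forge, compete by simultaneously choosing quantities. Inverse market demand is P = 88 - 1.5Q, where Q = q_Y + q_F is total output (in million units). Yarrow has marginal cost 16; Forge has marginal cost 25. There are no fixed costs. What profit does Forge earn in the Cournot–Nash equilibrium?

Yarrow's profit: π_Y = (88 - 1.5Q)q_Y - (16q_Y). Setting ∂π_Y/∂q_Y = 0: 72 - 3q_Y - (3/2)(q_F) = 0.
Forge's profit: π_F = (88 - 1.5Q)q_F - (25q_F). Setting ∂π_F/∂q_F = 0: 63 - 3q_F - (3/2)(q_Y) = 0.
So q_Y = (72 - (3/2)q_F)/3 and q_F = (63 - (3/2)q_Y)/3.
Solving the pair: q_Y = 18, q_F = 12.
Price P = 88 - (3/2)·30 = 43.
Forge's profit: (43 - 25)·12 = 216.

216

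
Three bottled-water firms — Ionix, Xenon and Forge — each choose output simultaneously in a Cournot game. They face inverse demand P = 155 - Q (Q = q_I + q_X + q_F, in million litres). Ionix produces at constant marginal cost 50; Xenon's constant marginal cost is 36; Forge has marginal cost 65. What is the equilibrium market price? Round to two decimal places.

76.50

Ionix's profit: π_I = (155 - Q)q_I - (50q_I). Setting ∂π_I/∂q_I = 0: 105 - 2q_I - (q_X + q_F) = 0.
Xenon's first-order condition: 119 - 2q_X - (q_I + q_F) = 0.
Forge's profit: π_F = (155 - Q)q_F - (65q_F). Setting ∂π_F/∂q_F = 0: 90 - 2q_F - (q_I + q_X) = 0.
Adding the 3 first-order conditions: 314 − 4Q = 0, so Q = 157/2.
Back-substituting: q_I = (105 − 157/2) = 53/2, q_X = (119 − 157/2) = 81/2, q_F = (90 − 157/2) = 23/2.
Total output Q = 157/2, so price P = 155 - 157/2 = 153/2.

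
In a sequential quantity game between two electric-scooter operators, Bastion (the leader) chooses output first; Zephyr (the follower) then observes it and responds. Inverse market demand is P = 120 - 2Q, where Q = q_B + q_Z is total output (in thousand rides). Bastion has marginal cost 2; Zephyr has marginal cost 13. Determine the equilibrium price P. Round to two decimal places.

34.25

Solve by backward induction. Given q_B, the follower Zephyr maximises π_Z = (120 - 2q_B - 2q_Z)q_Z - 13q_Z.
Setting the follower's marginal profit to zero, 107 - 2q_B - 4q_Z = 0, i.e. q_Z = (107 - 2q_B)/4.
The leader anticipates this reaction. Substituting into P = 120 - 2Q gives P = 133/2 - q_B, so π_B = (133/2 - q_B)q_B - 2q_B.
Leader FOC: 129/2 - 2q_B = 0, so q_B = 129/4.
Then q_Z = (107 - 2·(129/4))/4 = 85/8.
Total output Q = 343/8, so price P = 120 - 2·(343/8) = 137/4.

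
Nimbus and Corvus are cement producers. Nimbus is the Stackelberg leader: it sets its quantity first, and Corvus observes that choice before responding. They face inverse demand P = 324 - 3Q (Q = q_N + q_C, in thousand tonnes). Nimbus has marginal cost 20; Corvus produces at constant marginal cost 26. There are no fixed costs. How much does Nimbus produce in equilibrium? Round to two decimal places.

51.67

The follower Corvus best-responds to any q_N: π_C = (324 - 3Q)q_C - 26q_C.
Setting the follower's marginal profit to zero, 298 - 3q_N - 6q_C = 0, i.e. q_C = (298 - 3q_N)/6.
Nimbus substitutes q_C(q_N) into its own profit: π_N = q_N(324 - 3q_N - (298 - 3q_N)/2) - 20q_N = (175 - (3/2)q_N)q_N - 20q_N.
Leader FOC: 155 - 3q_N = 0, so q_N = 155/3.
Then q_C = (298 - 3·(155/3))/6 = 143/6.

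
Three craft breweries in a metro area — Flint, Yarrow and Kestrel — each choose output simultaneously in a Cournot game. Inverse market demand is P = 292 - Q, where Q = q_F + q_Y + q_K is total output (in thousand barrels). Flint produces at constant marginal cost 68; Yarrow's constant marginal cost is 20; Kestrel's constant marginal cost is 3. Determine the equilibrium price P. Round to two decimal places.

95.75

Flint's profit: π_F = (292 - Q)q_F - (68q_F). Setting ∂π_F/∂q_F = 0: 224 - 2q_F - (q_Y + q_K) = 0.
Yarrow's profit: π_Y = (292 - Q)q_Y - (20q_Y). Setting ∂π_Y/∂q_Y = 0: 272 - 2q_Y - (q_F + q_K) = 0.
Kestrel's profit: π_K = (292 - Q)q_K - (3q_K). Setting ∂π_K/∂q_K = 0: 289 - 2q_K - (q_F + q_Y) = 0.
Adding the 3 first-order conditions: 785 − 4Q = 0, so Q = 785/4.
Back-substituting: q_F = (224 − 785/4) = 111/4, q_Y = (272 − 785/4) = 303/4, q_K = (289 − 785/4) = 371/4.
Total output Q = 785/4, so price P = 292 - 785/4 = 383/4.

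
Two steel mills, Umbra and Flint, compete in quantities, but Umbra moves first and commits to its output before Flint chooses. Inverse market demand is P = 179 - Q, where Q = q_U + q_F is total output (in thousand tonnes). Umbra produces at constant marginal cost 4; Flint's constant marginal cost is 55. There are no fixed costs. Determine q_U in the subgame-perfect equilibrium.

Solve by backward induction. Given q_U, the follower Flint maximises π_F = (179 - q_U - q_F)q_F - 55q_F.
∂π_F/∂q_F = 124 - q_U - 2q_F = 0 gives the reaction function q_F = (124 - q_U)/2.
Umbra substitutes q_F(q_U) into its own profit: π_U = q_U(179 - q_U - (124 - q_U)/2) - 4q_U = (117 - (1/2)q_U)q_U - 4q_U.
Leader FOC: 113 - q_U = 0, so q_U = 113.
Then q_F = (124 - 113)/2 = 11/2.

113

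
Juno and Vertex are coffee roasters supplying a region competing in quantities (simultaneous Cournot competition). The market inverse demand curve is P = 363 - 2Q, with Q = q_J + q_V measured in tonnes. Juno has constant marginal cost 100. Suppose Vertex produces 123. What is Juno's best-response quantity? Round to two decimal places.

4.25

With the rival's output fixed at 123, Juno's profit is π_J = (363 - 2·123 - 2q_J)q_J - (100q_J) = (117 - 2q_J)q_J - (100q_J).
∂π_J/∂q_J = 17 - 4q_J = 0, so q_J = 17/4.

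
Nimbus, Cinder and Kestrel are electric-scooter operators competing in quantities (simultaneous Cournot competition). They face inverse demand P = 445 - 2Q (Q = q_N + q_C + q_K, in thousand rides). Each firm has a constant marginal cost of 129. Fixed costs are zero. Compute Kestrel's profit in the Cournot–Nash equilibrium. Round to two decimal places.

Each firm earns π_i = (445 - 2Q)q_i - 129q_i.
Setting ∂π_i/∂q_i = 0 with rivals' quantities fixed: 316 - 4q_i - 2·Σ_{j≠i} q_j = 0.
With identical firms every q_j equals q_i, so Σ_{j≠i} q_j = 2q_i and 316 = 8q_i, giving q_i = 79/2.
Price P = 445 - 2·(237/2) = 208.
Kestrel's profit: (208 - 129)·(79/2) = 3120.5000.

3120.50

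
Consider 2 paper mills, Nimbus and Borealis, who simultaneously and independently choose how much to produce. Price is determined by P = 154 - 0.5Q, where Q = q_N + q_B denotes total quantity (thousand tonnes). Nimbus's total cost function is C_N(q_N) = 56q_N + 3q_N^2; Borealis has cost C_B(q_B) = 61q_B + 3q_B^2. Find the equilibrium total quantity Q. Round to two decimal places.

25.47

Nimbus's profit: π_N = (154 - 0.5Q)q_N - (56q_N + 3q_N²). Setting ∂π_N/∂q_N = 0: 98 - 7q_N - (1/2)(q_B) = 0.
Borealis's profit: π_B = (154 - 0.5Q)q_B - (61q_B + 3q_B²). Setting ∂π_B/∂q_B = 0: 93 - 7q_B - (1/2)(q_N) = 0.
So q_N = (98 - (1/2)q_B)/7 and q_B = (93 - (1/2)q_N)/7.
Solving the pair: q_N = 13.1179, q_B = 12.3487.
Total output Q = 13.1179 + 12.3487 = 382/15.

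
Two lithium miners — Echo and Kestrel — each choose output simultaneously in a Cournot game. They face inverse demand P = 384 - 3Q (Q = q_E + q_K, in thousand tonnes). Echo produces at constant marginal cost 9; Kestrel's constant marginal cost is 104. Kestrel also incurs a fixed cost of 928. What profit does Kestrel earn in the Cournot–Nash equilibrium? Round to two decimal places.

Echo's profit: π_E = (384 - 3Q)q_E - (9q_E). Setting ∂π_E/∂q_E = 0: 375 - 6q_E - 3(q_K) = 0.
Kestrel's first-order condition: 280 - 6q_K - 3(q_E) = 0.
Rearranging gives the reaction functions q_E = (375 - 3q_K)/6 and q_K = (280 - 3q_E)/6.
Substituting one into the other gives q_E = 470/9 and q_K = 185/9.
Price P = 384 - 3·(655/9) = 497/3.
Kestrel's profit: (497/3 - 104)·(185/9) - 928 = 339.5926.

339.59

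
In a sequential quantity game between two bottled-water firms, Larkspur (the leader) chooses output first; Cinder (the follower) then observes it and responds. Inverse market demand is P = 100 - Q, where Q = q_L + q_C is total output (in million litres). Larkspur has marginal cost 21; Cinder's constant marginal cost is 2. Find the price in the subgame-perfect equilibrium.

36

The follower Cinder best-responds to any q_L: π_C = (100 - Q)q_C - 2q_C.
∂π_C/∂q_C = 98 - q_L - 2q_C = 0 gives the reaction function q_C = (98 - q_L)/2.
Larkspur substitutes q_C(q_L) into its own profit: π_L = q_L(100 - q_L - (98 - q_L)/2) - 21q_L = (51 - (1/2)q_L)q_L - 21q_L.
The leader's first-order condition 30 - q_L = 0 yields q_L = 30.
Then q_C = (98 - 30)/2 = 34.
Total output Q = 64, so price P = 100 - 64 = 36.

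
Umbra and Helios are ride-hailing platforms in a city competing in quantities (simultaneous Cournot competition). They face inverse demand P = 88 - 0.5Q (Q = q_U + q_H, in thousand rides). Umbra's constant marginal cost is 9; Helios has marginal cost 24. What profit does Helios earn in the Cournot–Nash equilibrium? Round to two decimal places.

533.56

Umbra's profit: π_U = (88 - 0.5Q)q_U - (9q_U). Setting ∂π_U/∂q_U = 0: 79 - q_U - (1/2)(q_H) = 0.
Helios's profit: π_H = (88 - 0.5Q)q_H - (24q_H). Setting ∂π_H/∂q_H = 0: 64 - q_H - (1/2)(q_U) = 0.
Rearranging gives the reaction functions q_U = (79 - (1/2)q_H) and q_H = (64 - (1/2)q_U).
Substituting one into the other gives q_U = 188/3 and q_H = 98/3.
Price P = 88 - (1/2)·(286/3) = 121/3.
Helios's profit: (121/3 - 24)·(98/3) = 533.5556.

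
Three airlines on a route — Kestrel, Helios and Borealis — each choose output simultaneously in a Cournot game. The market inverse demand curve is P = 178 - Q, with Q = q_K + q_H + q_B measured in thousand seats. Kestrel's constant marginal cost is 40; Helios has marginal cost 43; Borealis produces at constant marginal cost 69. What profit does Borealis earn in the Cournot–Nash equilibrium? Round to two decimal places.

Kestrel's profit: π_K = (178 - Q)q_K - (40q_K). Setting ∂π_K/∂q_K = 0: 138 - 2q_K - (q_H + q_B) = 0.
Helios's first-order condition: 135 - 2q_H - (q_K + q_B) = 0.
Borealis's profit: π_B = (178 - Q)q_B - (69q_B). Setting ∂π_B/∂q_B = 0: 109 - 2q_B - (q_K + q_H) = 0.
Adding the 3 conditions: 382 − 2Q − 2Q = 0, i.e. Q = 191/2.
Back-substituting: q_K = (138 − 191/2) = 85/2, q_H = (135 − 191/2) = 79/2, q_B = (109 − 191/2) = 27/2.
Price P = 178 - 191/2 = 165/2.
Borealis's profit: (165/2 - 69)·(27/2) = 729/4.

182.25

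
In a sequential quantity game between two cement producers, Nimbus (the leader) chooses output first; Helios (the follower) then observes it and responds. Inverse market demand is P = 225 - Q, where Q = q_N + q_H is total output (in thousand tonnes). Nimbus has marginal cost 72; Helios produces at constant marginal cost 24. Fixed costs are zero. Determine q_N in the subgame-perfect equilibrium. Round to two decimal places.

52.50

Solve by backward induction. Given q_N, the follower Helios maximises π_H = (225 - q_N - q_H)q_H - 24q_H.
∂π_H/∂q_H = 201 - q_N - 2q_H = 0 gives the reaction function q_H = (201 - q_N)/2.
The leader anticipates this reaction. Substituting into P = 225 - Q gives P = 249/2 - (1/2)q_N, so π_N = (249/2 - (1/2)q_N)q_N - 72q_N.
The leader's first-order condition 105/2 - q_N = 0 yields q_N = 105/2.
Then q_H = (201 - 105/2)/2 = 297/4.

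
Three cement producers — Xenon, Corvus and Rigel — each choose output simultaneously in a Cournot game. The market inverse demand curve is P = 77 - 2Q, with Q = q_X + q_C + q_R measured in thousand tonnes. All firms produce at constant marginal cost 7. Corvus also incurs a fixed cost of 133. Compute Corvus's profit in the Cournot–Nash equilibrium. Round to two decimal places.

A representative firm's profit is π_i = q_i(77 - 2Q) - 7q_i.
Setting ∂π_i/∂q_i = 0 with rivals' quantities fixed: 70 - 4q_i - 2·Σ_{j≠i} q_j = 0.
With identical firms every q_j equals q_i, so Σ_{j≠i} q_j = 2q_i and 70 = 8q_i, giving q_i = 35/4.
Price P = 77 - 2·(105/4) = 49/2.
Corvus's profit: (49/2 - 7)·(35/4) - 133 = 161/8.

20.13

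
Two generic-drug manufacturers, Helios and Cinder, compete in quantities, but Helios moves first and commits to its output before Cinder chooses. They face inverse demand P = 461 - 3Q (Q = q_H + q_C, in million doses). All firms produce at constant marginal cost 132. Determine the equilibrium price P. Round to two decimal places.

214.25

Solve by backward induction. Given q_H, the follower Cinder maximises π_C = (461 - 3q_H - 3q_C)q_C - 132q_C.
∂π_C/∂q_C = 329 - 3q_H - 6q_C = 0 gives the reaction function q_C = (329 - 3q_H)/6.
Helios substitutes q_C(q_H) into its own profit: π_H = q_H(461 - 3q_H - (329 - 3q_H)/2) - 132q_H = (593/2 - (3/2)q_H)q_H - 132q_H.
The leader's first-order condition 329/2 - 3q_H = 0 yields q_H = 329/6.
Then q_C = (329 - 3·(329/6))/6 = 329/12.
Total output Q = 329/4, so price P = 461 - 3·(329/4) = 857/4.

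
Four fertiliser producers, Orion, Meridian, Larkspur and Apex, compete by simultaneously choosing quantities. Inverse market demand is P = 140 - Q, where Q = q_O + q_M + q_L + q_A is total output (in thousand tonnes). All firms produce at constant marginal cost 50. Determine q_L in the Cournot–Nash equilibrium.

18

Each firm earns π_i = (140 - Q)q_i - 50q_i.
Setting ∂π_i/∂q_i = 0 with rivals' quantities fixed: 90 - 2q_i - Σ_{j≠i} q_j = 0.
With identical firms every q_j equals q_i, so Σ_{j≠i} q_j = 3q_i and 90 = 5q_i, giving q_i = 18.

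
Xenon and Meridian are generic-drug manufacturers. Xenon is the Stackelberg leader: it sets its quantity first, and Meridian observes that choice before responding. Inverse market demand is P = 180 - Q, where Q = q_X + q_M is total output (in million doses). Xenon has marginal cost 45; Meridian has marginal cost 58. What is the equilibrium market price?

82

The follower Meridian best-responds to any q_X: π_M = (180 - Q)q_M - 58q_M.
Setting the follower's marginal profit to zero, 122 - q_X - 2q_M = 0, i.e. q_M = (122 - q_X)/2.
The leader anticipates this reaction. Substituting into P = 180 - Q gives P = 119 - (1/2)q_X, so π_X = (119 - (1/2)q_X)q_X - 45q_X.
Leader FOC: 74 - q_X = 0, so q_X = 74.
Then q_M = (122 - 74)/2 = 24.
Total output Q = 98, so price P = 180 - 98 = 82.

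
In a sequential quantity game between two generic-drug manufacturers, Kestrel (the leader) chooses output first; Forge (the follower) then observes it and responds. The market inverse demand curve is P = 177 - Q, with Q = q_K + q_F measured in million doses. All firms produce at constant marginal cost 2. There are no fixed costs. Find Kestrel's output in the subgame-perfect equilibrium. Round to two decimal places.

87.50

Solve by backward induction. Given q_K, the follower Forge maximises π_F = (177 - q_K - q_F)q_F - 2q_F.
Follower FOC: 175 - q_K - 2q_F = 0, so q_F(q_K) = (175 - q_K)/2.
Kestrel substitutes q_F(q_K) into its own profit: π_K = q_K(177 - q_K - (175 - q_K)/2) - 2q_K = (179/2 - (1/2)q_K)q_K - 2q_K.
Leader FOC: 175/2 - q_K = 0, so q_K = 175/2.
Then q_F = (175 - 175/2)/2 = 175/4.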